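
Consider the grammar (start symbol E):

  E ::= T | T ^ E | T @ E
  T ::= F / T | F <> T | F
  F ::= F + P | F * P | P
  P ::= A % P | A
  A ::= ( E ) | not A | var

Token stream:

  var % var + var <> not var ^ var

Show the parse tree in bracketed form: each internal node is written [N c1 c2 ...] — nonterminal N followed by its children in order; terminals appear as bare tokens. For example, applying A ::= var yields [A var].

[E [T [F [F [P [A var] % [P [A var]]]] + [P [A var]]] <> [T [F [P [A not [A var]]]]]] ^ [E [T [F [P [A var]]]]]]

E
T ^ E
F <> T ^ E
F + P <> T ^ E
P + P <> T ^ E
A % P + P <> T ^ E
var % P + P <> T ^ E
var % A + P <> T ^ E
var % var + P <> T ^ E
var % var + A <> T ^ E
var % var + var <> T ^ E
var % var + var <> F ^ E
var % var + var <> P ^ E
var % var + var <> A ^ E
var % var + var <> not A ^ E
var % var + var <> not var ^ E
var % var + var <> not var ^ T
var % var + var <> not var ^ F
var % var + var <> not var ^ P
var % var + var <> not var ^ A
var % var + var <> not var ^ var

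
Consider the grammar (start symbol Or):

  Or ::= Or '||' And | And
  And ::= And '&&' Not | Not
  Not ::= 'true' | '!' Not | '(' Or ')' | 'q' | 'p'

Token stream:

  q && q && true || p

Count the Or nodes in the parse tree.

[Or [Or [And [And [And [Not q]] && [Not q]] && [Not true]]] || [And [Not p]]]

2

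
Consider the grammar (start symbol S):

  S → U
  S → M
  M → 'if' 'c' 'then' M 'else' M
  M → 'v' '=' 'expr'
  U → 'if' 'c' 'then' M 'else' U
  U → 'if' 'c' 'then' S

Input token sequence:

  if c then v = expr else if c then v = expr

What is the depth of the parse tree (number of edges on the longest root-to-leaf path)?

[S [U if c then [M v = expr] else [U if c then [S [M v = expr]]]]]

5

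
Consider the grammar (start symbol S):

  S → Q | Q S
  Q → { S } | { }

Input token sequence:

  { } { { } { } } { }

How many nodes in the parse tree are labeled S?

5

[S [Q { }] [S [Q { [S [Q { }] [S [Q { }]]] }] [S [Q { }]]]]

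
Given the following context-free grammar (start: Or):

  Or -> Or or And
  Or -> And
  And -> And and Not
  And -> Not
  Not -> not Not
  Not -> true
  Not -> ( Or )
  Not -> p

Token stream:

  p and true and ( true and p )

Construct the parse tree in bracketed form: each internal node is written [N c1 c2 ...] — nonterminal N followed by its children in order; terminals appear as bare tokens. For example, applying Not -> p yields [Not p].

Or
And
And and Not
And and Not and Not
Not and Not and Not
p and Not and Not
p and true and Not
p and true and ( Or )
p and true and ( And )
p and true and ( And and Not )
p and true and ( Not and Not )
p and true and ( true and Not )
p and true and ( true and p )

[Or [And [And [And [Not p]] and [Not true]] and [Not ( [Or [And [And [Not true]] and [Not p]]] )]]]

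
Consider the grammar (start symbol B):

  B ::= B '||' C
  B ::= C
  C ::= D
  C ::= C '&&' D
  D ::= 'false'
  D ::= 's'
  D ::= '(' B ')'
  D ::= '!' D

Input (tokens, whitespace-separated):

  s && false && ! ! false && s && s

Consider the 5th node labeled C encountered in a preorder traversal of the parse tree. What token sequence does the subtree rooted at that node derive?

[B [C [C [C [C [C [D s]] && [D false]] && [D ! [D ! [D false]]]] && [D s]] && [D s]]]

s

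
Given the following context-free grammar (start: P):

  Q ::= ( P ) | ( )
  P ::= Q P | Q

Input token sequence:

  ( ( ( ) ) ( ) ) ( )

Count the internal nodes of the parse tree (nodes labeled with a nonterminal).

[P [Q ( [P [Q ( [P [Q ( )]] )] [P [Q ( )]]] )] [P [Q ( )]]]

10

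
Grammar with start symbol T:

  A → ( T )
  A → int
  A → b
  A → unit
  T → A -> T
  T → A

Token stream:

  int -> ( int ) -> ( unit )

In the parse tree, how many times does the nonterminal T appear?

[T [A int] -> [T [A ( [T [A int]] )] -> [T [A ( [T [A unit]] )]]]]

5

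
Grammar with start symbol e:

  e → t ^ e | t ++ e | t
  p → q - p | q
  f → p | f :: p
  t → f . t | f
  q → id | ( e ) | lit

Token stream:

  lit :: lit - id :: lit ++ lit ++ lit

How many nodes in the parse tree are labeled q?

[e [t [f [f [f [p [q lit]]] :: [p [q lit] - [p [q id]]]] :: [p [q lit]]]] ++ [e [t [f [p [q lit]]]] ++ [e [t [f [p [q lit]]]]]]]

6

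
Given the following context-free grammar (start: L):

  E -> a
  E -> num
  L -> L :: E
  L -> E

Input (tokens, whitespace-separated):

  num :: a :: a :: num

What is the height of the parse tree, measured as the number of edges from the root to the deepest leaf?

5

[L [L [L [L [E num]] :: [E a]] :: [E a]] :: [E num]]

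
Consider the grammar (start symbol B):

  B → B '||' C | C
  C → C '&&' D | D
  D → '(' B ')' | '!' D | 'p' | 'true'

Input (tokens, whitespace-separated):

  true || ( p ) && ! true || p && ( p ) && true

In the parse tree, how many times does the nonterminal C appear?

[B [B [B [C [D true]]] || [C [C [D ( [B [C [D p]]] )]] && [D ! [D true]]]] || [C [C [C [D p]] && [D ( [B [C [D p]]] )]] && [D true]]]

8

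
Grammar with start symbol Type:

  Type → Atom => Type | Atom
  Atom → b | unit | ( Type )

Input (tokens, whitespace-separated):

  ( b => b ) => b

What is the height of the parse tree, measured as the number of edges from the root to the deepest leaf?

5

[Type [Atom ( [Type [Atom b] => [Type [Atom b]]] )] => [Type [Atom b]]]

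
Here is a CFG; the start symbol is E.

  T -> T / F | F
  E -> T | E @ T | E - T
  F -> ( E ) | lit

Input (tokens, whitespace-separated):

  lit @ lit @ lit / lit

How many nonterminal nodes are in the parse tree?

[E [E [E [T [F lit]]] @ [T [F lit]]] @ [T [T [F lit]] / [F lit]]]

11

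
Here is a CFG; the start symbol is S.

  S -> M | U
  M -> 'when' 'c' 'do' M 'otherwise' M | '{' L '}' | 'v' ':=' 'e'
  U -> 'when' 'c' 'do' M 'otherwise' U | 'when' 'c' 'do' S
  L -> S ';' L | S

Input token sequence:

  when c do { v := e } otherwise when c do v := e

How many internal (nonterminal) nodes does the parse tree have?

[S [U when c do [M { [L [S [M v := e]]] }] otherwise [U when c do [S [M v := e]]]]]

9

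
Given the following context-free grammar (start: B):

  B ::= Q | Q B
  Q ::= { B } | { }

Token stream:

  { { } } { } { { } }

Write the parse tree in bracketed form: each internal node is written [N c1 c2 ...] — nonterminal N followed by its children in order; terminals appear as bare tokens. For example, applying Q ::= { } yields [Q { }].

B
Q B
{ B } B
{ Q } B
{ { } } B
{ { } } Q B
{ { } } { } B
{ { } } { } Q
{ { } } { } { B }
{ { } } { } { Q }
{ { } } { } { { } }

[B [Q { [B [Q { }]] }] [B [Q { }] [B [Q { [B [Q { }]] }]]]]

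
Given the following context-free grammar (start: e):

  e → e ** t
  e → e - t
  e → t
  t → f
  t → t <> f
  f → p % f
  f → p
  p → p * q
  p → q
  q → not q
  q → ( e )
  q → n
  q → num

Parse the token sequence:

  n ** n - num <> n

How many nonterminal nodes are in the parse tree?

19

[e [e [e [t [f [p [q n]]]]] ** [t [f [p [q n]]]]] - [t [t [f [p [q num]]]] <> [f [p [q n]]]]]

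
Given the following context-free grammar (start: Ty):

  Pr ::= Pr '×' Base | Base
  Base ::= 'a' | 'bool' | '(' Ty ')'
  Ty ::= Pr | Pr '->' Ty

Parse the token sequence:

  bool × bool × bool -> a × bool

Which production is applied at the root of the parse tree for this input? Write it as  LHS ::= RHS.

Ty ::= Pr '->' Ty

[Ty [Pr [Pr [Pr [Base bool]] × [Base bool]] × [Base bool]] -> [Ty [Pr [Pr [Base a]] × [Base bool]]]]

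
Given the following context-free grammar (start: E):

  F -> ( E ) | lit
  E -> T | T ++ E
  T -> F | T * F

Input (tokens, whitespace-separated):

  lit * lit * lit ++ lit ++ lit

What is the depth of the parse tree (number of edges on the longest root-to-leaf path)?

5

[E [T [T [T [F lit]] * [F lit]] * [F lit]] ++ [E [T [F lit]] ++ [E [T [F lit]]]]]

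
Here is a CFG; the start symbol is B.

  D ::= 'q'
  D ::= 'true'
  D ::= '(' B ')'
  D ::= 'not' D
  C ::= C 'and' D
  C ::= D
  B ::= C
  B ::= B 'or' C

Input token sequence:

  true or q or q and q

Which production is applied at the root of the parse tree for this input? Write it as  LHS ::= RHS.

B ::= B 'or' C

[B [B [B [C [D true]]] or [C [D q]]] or [C [C [D q]] and [D q]]]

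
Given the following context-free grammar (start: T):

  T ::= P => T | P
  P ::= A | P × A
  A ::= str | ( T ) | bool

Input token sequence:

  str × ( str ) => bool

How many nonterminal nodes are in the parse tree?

[T [P [P [A str]] × [A ( [T [P [A str]]] )]] => [T [P [A bool]]]]

11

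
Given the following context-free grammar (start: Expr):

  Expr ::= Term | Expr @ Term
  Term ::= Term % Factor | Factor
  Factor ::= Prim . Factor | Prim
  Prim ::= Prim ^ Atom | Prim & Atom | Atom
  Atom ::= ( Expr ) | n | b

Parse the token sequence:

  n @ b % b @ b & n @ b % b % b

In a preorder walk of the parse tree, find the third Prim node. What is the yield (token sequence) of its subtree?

[Expr [Expr [Expr [Expr [Term [Factor [Prim [Atom n]]]]] @ [Term [Term [Factor [Prim [Atom b]]]] % [Factor [Prim [Atom b]]]]] @ [Term [Factor [Prim [Prim [Atom b]] & [Atom n]]]]] @ [Term [Term [Term [Factor [Prim [Atom b]]]] % [Factor [Prim [Atom b]]]] % [Factor [Prim [Atom b]]]]]

b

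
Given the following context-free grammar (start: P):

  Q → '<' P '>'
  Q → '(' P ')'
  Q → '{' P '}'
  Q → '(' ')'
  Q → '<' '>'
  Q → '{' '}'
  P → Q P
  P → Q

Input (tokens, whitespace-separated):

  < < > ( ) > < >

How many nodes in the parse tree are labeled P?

[P [Q < [P [Q < >] [P [Q ( )]]] >] [P [Q < >]]]

4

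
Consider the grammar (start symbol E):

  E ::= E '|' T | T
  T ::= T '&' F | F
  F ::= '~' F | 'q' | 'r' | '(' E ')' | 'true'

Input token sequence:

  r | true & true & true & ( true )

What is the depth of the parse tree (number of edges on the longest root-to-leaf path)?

6

[E [E [T [F r]]] | [T [T [T [T [F true]] & [F true]] & [F true]] & [F ( [E [T [F true]]] )]]]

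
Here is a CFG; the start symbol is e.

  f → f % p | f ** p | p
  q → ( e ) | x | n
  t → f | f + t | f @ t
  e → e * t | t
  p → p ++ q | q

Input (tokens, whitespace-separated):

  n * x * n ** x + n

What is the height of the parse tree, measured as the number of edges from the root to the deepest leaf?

[e [e [e [t [f [p [q n]]]]] * [t [f [p [q x]]]]] * [t [f [f [p [q n]]] ** [p [q x]]] + [t [f [p [q n]]]]]]

7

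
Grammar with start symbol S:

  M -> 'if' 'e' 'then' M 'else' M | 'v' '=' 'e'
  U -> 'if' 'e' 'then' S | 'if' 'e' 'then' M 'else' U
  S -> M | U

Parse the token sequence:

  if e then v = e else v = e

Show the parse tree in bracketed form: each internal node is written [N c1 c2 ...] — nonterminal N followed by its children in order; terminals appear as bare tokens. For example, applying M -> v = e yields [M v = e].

[S [M if e then [M v = e] else [M v = e]]]

S
M
if e then M else M
if e then v = e else M
if e then v = e else v = e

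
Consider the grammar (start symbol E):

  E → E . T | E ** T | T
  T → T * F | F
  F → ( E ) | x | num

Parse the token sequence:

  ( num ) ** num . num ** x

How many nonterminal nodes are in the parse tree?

15

[E [E [E [E [T [F ( [E [T [F num]]] )]]] ** [T [F num]]] . [T [F num]]] ** [T [F x]]]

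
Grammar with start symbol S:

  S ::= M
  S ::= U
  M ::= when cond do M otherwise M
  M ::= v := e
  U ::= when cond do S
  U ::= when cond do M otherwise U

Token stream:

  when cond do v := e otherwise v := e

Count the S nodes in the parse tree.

[S [M when cond do [M v := e] otherwise [M v := e]]]

1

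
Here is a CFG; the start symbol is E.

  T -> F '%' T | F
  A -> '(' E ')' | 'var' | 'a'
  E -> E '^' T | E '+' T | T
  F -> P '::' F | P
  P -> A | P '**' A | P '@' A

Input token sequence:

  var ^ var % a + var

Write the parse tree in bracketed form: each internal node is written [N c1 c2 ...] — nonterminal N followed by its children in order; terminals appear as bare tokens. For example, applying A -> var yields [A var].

E
E + T
E ^ T + T
T ^ T + T
F ^ T + T
P ^ T + T
A ^ T + T
var ^ T + T
var ^ F % T + T
var ^ P % T + T
var ^ A % T + T
var ^ var % T + T
var ^ var % F + T
var ^ var % P + T
var ^ var % A + T
var ^ var % a + T
var ^ var % a + F
var ^ var % a + P
var ^ var % a + A
var ^ var % a + var

[E [E [E [T [F [P [A var]]]]] ^ [T [F [P [A var]]] % [T [F [P [A a]]]]]] + [T [F [P [A var]]]]]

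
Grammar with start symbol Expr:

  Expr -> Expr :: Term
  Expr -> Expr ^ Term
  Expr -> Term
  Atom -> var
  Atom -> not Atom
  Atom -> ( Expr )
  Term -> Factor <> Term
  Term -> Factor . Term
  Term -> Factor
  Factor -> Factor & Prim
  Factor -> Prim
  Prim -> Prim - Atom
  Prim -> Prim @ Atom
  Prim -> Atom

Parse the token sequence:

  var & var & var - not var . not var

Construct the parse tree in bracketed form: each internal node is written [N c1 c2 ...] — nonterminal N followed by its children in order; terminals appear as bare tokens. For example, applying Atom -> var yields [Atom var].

[Expr [Term [Factor [Factor [Factor [Prim [Atom var]]] & [Prim [Atom var]]] & [Prim [Prim [Atom var]] - [Atom not [Atom var]]]] . [Term [Factor [Prim [Atom not [Atom var]]]]]]]

Expr
Term
Factor . Term
Factor & Prim . Term
Factor & Prim & Prim . Term
Prim & Prim & Prim . Term
Atom & Prim & Prim . Term
var & Prim & Prim . Term
var & Atom & Prim . Term
var & var & Prim . Term
var & var & Prim - Atom . Term
var & var & Atom - Atom . Term
var & var & var - Atom . Term
var & var & var - not Atom . Term
var & var & var - not var . Term
var & var & var - not var . Factor
var & var & var - not var . Prim
var & var & var - not var . Atom
var & var & var - not var . not Atom
var & var & var - not var . not var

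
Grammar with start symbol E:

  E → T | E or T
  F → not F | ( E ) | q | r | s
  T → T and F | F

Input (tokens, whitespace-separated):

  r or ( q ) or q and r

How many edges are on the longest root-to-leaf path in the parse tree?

7

[E [E [E [T [F r]]] or [T [F ( [E [T [F q]]] )]]] or [T [T [F q]] and [F r]]]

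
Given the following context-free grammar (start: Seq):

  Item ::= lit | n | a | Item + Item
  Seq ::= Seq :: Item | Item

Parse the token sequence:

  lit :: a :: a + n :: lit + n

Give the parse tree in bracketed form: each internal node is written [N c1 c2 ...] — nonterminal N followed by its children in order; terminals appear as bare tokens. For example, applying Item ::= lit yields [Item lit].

[Seq [Seq [Seq [Seq [Item lit]] :: [Item a]] :: [Item [Item a] + [Item n]]] :: [Item [Item lit] + [Item n]]]

Seq
Seq :: Item
Seq :: Item :: Item
Seq :: Item :: Item :: Item
Item :: Item :: Item :: Item
lit :: Item :: Item :: Item
lit :: a :: Item :: Item
lit :: a :: Item + Item :: Item
lit :: a :: a + Item :: Item
lit :: a :: a + n :: Item
lit :: a :: a + n :: Item + Item
lit :: a :: a + n :: lit + Item
lit :: a :: a + n :: lit + n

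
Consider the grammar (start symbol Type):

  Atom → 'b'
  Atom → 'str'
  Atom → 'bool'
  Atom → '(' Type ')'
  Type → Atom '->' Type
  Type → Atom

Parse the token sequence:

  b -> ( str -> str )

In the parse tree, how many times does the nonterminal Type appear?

4

[Type [Atom b] -> [Type [Atom ( [Type [Atom str] -> [Type [Atom str]]] )]]]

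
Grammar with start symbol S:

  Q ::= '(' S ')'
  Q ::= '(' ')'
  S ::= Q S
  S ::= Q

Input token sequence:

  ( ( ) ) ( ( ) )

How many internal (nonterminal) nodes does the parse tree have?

[S [Q ( [S [Q ( )]] )] [S [Q ( [S [Q ( )]] )]]]

8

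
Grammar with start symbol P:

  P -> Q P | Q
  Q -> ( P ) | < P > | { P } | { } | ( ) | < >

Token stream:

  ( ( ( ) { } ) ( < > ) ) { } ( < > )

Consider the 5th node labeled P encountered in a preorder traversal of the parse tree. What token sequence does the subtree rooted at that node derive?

[P [Q ( [P [Q ( [P [Q ( )] [P [Q { }]]] )] [P [Q ( [P [Q < >]] )]]] )] [P [Q { }] [P [Q ( [P [Q < >]] )]]]]

( < > )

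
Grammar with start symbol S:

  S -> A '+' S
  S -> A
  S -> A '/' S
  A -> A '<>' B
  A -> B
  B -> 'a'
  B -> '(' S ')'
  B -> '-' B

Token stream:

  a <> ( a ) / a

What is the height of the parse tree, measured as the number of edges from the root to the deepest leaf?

[S [A [A [B a]] <> [B ( [S [A [B a]]] )]] / [S [A [B a]]]]

6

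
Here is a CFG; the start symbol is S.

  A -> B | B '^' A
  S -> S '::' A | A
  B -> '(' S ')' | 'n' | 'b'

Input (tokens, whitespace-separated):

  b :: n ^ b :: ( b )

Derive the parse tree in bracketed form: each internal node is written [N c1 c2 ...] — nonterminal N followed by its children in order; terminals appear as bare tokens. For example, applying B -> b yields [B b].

S
S :: A
S :: A :: A
A :: A :: A
B :: A :: A
b :: A :: A
b :: B ^ A :: A
b :: n ^ A :: A
b :: n ^ B :: A
b :: n ^ b :: A
b :: n ^ b :: B
b :: n ^ b :: ( S )
b :: n ^ b :: ( A )
b :: n ^ b :: ( B )
b :: n ^ b :: ( b )

[S [S [S [A [B b]]] :: [A [B n] ^ [A [B b]]]] :: [A [B ( [S [A [B b]]] )]]]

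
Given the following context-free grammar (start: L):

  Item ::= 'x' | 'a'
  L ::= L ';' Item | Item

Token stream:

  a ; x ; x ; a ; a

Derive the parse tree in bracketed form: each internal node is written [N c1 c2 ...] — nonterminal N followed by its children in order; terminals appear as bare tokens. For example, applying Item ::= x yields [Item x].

L
L ; Item
L ; Item ; Item
L ; Item ; Item ; Item
L ; Item ; Item ; Item ; Item
Item ; Item ; Item ; Item ; Item
a ; Item ; Item ; Item ; Item
a ; x ; Item ; Item ; Item
a ; x ; x ; Item ; Item
a ; x ; x ; a ; Item
a ; x ; x ; a ; a

[L [L [L [L [L [Item a]] ; [Item x]] ; [Item x]] ; [Item a]] ; [Item a]]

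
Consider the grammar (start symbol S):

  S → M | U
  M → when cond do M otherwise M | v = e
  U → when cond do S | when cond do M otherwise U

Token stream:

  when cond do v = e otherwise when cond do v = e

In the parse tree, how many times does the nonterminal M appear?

2

[S [U when cond do [M v = e] otherwise [U when cond do [S [M v = e]]]]]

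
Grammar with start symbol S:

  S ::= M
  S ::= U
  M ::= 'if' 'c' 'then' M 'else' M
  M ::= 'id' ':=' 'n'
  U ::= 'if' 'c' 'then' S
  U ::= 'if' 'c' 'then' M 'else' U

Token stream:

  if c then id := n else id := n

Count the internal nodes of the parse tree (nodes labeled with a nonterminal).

4

[S [M if c then [M id := n] else [M id := n]]]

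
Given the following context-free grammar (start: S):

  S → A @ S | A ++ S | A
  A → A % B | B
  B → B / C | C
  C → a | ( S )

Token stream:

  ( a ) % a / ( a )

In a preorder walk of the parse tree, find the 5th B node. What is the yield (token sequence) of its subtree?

[S [A [A [B [C ( [S [A [B [C a]]]] )]]] % [B [B [C a]] / [C ( [S [A [B [C a]]]] )]]]]

a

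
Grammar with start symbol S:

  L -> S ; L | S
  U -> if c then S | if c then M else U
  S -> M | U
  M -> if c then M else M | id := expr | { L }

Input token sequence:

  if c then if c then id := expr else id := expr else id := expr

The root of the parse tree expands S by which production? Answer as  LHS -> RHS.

[S [M if c then [M if c then [M id := expr] else [M id := expr]] else [M id := expr]]]

S -> M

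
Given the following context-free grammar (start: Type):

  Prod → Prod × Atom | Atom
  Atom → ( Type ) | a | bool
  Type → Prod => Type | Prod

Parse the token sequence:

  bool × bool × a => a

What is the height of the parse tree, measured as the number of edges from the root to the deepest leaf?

5

[Type [Prod [Prod [Prod [Atom bool]] × [Atom bool]] × [Atom a]] => [Type [Prod [Atom a]]]]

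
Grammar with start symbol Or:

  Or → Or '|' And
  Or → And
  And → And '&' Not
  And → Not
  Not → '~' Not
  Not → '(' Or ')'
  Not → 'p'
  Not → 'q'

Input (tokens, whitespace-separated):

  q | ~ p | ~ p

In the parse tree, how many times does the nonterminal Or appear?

3

[Or [Or [Or [And [Not q]]] | [And [Not ~ [Not p]]]] | [And [Not ~ [Not p]]]]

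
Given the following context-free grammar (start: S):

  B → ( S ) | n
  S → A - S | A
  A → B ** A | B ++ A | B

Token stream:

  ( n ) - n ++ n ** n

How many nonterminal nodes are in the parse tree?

13

[S [A [B ( [S [A [B n]]] )]] - [S [A [B n] ++ [A [B n] ** [A [B n]]]]]]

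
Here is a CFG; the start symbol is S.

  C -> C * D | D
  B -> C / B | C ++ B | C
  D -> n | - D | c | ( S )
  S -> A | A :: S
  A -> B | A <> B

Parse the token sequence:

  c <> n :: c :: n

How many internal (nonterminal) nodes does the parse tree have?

[S [A [A [B [C [D c]]]] <> [B [C [D n]]]] :: [S [A [B [C [D c]]]] :: [S [A [B [C [D n]]]]]]]

19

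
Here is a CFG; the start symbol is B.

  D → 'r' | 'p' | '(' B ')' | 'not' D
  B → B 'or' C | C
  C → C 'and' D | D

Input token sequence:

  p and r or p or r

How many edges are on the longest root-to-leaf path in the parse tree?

[B [B [B [C [C [D p]] and [D r]]] or [C [D p]]] or [C [D r]]]

6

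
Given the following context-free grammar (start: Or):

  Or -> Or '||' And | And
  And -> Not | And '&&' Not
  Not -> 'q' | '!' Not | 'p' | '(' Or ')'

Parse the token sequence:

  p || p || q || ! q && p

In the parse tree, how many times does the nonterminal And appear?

[Or [Or [Or [Or [And [Not p]]] || [And [Not p]]] || [And [Not q]]] || [And [And [Not ! [Not q]]] && [Not p]]]

5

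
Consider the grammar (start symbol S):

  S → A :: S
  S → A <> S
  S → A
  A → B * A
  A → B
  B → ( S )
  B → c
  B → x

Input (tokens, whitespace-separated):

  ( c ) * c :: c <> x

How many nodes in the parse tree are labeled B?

[S [A [B ( [S [A [B c]]] )] * [A [B c]]] :: [S [A [B c]] <> [S [A [B x]]]]]

5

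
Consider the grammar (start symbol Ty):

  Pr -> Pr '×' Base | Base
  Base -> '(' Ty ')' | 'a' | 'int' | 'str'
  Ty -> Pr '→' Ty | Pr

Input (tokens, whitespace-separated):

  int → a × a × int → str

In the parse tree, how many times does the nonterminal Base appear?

5

[Ty [Pr [Base int]] → [Ty [Pr [Pr [Pr [Base a]] × [Base a]] × [Base int]] → [Ty [Pr [Base str]]]]]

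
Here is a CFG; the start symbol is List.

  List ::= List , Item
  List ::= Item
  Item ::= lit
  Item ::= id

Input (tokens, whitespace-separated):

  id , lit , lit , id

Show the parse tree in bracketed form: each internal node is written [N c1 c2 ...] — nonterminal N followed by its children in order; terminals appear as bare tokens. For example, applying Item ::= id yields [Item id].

List
List , Item
List , Item , Item
List , Item , Item , Item
Item , Item , Item , Item
id , Item , Item , Item
id , lit , Item , Item
id , lit , lit , Item
id , lit , lit , id

[List [List [List [List [Item id]] , [Item lit]] , [Item lit]] , [Item id]]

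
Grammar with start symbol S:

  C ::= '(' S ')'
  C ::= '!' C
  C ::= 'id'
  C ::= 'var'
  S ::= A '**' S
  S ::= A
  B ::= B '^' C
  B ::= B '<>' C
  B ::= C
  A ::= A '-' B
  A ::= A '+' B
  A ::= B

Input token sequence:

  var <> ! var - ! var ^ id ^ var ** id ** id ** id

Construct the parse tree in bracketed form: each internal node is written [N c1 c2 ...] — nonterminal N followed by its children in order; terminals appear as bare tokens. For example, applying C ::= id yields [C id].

[S [A [A [B [B [C var]] <> [C ! [C var]]]] - [B [B [B [C ! [C var]]] ^ [C id]] ^ [C var]]] ** [S [A [B [C id]]] ** [S [A [B [C id]]] ** [S [A [B [C id]]]]]]]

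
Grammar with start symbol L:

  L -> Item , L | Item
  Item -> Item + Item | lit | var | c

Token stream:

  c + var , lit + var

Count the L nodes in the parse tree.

[L [Item [Item c] + [Item var]] , [L [Item [Item lit] + [Item var]]]]

2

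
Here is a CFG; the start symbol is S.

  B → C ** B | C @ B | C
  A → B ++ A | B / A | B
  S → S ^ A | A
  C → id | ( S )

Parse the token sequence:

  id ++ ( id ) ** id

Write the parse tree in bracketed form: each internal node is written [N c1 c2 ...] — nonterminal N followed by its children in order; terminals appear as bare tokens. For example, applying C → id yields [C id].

S
A
B ++ A
C ++ A
id ++ A
id ++ B
id ++ C ** B
id ++ ( S ) ** B
id ++ ( A ) ** B
id ++ ( B ) ** B
id ++ ( C ) ** B
id ++ ( id ) ** B
id ++ ( id ) ** C
id ++ ( id ) ** id

[S [A [B [C id]] ++ [A [B [C ( [S [A [B [C id]]]] )] ** [B [C id]]]]]]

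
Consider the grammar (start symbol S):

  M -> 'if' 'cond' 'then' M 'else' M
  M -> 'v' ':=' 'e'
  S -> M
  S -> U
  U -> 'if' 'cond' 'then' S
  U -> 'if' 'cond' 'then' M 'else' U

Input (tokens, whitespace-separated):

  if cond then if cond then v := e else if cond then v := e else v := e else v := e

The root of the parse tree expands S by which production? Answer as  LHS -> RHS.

S -> M

[S [M if cond then [M if cond then [M v := e] else [M if cond then [M v := e] else [M v := e]]] else [M v := e]]]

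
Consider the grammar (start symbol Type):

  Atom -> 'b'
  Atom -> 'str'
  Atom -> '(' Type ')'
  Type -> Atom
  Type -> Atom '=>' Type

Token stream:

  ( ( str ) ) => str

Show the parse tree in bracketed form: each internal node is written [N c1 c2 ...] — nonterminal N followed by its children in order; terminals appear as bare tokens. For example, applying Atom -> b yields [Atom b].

[Type [Atom ( [Type [Atom ( [Type [Atom str]] )]] )] => [Type [Atom str]]]

Type
Atom => Type
( Type ) => Type
( Atom ) => Type
( ( Type ) ) => Type
( ( Atom ) ) => Type
( ( str ) ) => Type
( ( str ) ) => Atom
( ( str ) ) => str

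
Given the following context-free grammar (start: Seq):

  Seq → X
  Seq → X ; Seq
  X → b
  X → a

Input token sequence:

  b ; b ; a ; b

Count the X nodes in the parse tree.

4

[Seq [X b] ; [Seq [X b] ; [Seq [X a] ; [Seq [X b]]]]]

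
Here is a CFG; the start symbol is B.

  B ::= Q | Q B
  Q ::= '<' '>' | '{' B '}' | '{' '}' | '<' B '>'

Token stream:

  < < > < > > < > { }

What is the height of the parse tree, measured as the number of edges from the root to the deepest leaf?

5

[B [Q < [B [Q < >] [B [Q < >]]] >] [B [Q < >] [B [Q { }]]]]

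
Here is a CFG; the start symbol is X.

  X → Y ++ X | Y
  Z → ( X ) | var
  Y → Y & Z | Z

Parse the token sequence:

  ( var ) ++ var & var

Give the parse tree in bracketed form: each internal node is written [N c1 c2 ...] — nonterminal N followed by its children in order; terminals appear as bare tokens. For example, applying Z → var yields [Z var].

[X [Y [Z ( [X [Y [Z var]]] )]] ++ [X [Y [Y [Z var]] & [Z var]]]]

X
Y ++ X
Z ++ X
( X ) ++ X
( Y ) ++ X
( Z ) ++ X
( var ) ++ X
( var ) ++ Y
( var ) ++ Y & Z
( var ) ++ Z & Z
( var ) ++ var & Z
( var ) ++ var & var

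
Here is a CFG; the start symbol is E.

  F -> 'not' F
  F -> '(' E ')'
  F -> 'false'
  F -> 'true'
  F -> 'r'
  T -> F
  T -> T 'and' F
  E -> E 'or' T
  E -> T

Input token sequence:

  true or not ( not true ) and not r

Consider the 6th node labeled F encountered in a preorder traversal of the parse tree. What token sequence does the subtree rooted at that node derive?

[E [E [T [F true]]] or [T [T [F not [F ( [E [T [F not [F true]]]] )]]] and [F not [F r]]]]

not r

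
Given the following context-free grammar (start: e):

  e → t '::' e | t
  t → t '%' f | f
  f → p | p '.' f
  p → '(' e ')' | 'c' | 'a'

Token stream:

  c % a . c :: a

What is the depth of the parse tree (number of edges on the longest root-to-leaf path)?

[e [t [t [f [p c]]] % [f [p a] . [f [p c]]]] :: [e [t [f [p a]]]]]

5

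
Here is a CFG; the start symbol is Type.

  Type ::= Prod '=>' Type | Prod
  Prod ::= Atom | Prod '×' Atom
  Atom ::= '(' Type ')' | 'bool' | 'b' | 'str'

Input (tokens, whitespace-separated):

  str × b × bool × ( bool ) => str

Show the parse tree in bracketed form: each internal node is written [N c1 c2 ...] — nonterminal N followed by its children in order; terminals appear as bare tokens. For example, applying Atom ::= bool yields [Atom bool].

[Type [Prod [Prod [Prod [Prod [Atom str]] × [Atom b]] × [Atom bool]] × [Atom ( [Type [Prod [Atom bool]]] )]] => [Type [Prod [Atom str]]]]

Type
Prod => Type
Prod × Atom => Type
Prod × Atom × Atom => Type
Prod × Atom × Atom × Atom => Type
Atom × Atom × Atom × Atom => Type
str × Atom × Atom × Atom => Type
str × b × Atom × Atom => Type
str × b × bool × Atom => Type
str × b × bool × ( Type ) => Type
str × b × bool × ( Prod ) => Type
str × b × bool × ( Atom ) => Type
str × b × bool × ( bool ) => Type
str × b × bool × ( bool ) => Prod
str × b × bool × ( bool ) => Atom
str × b × bool × ( bool ) => str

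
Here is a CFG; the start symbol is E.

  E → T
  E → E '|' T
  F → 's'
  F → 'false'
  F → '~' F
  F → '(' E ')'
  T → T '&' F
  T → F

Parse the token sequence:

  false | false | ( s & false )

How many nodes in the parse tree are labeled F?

5

[E [E [E [T [F false]]] | [T [F false]]] | [T [F ( [E [T [T [F s]] & [F false]]] )]]]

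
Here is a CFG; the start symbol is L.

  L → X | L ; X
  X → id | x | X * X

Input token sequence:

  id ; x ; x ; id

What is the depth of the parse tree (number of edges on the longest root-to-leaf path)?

[L [L [L [L [X id]] ; [X x]] ; [X x]] ; [X id]]

5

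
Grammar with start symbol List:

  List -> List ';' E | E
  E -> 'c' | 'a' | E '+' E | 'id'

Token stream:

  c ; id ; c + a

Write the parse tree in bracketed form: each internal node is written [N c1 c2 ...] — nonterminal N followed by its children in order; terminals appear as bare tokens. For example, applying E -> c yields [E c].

[List [List [List [E c]] ; [E id]] ; [E [E c] + [E a]]]

List
List ; E
List ; E ; E
E ; E ; E
c ; E ; E
c ; id ; E
c ; id ; E + E
c ; id ; c + E
c ; id ; c + a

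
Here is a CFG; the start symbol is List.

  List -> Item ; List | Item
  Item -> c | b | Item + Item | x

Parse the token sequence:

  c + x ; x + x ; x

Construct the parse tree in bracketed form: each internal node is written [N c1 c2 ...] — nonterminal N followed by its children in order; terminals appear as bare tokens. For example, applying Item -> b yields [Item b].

[List [Item [Item c] + [Item x]] ; [List [Item [Item x] + [Item x]] ; [List [Item x]]]]

List
Item ; List
Item + Item ; List
c + Item ; List
c + x ; List
c + x ; Item ; List
c + x ; Item + Item ; List
c + x ; x + Item ; List
c + x ; x + x ; List
c + x ; x + x ; Item
c + x ; x + x ; x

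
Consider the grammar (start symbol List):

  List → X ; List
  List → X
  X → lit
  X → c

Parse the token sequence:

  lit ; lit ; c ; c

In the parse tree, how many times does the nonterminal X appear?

[List [X lit] ; [List [X lit] ; [List [X c] ; [List [X c]]]]]

4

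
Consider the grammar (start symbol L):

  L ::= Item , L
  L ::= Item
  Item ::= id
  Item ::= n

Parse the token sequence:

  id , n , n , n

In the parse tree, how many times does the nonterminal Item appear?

4

[L [Item id] , [L [Item n] , [L [Item n] , [L [Item n]]]]]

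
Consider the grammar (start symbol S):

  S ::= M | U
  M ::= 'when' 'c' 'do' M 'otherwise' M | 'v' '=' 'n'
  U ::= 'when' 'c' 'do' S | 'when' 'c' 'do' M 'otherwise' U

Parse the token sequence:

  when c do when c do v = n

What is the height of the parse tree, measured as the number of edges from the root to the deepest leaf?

6

[S [U when c do [S [U when c do [S [M v = n]]]]]]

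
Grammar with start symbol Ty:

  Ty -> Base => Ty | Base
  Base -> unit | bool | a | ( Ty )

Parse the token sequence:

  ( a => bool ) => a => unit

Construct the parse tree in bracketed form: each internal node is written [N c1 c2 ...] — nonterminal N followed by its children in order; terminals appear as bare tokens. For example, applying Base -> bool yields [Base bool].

Ty
Base => Ty
( Ty ) => Ty
( Base => Ty ) => Ty
( a => Ty ) => Ty
( a => Base ) => Ty
( a => bool ) => Ty
( a => bool ) => Base => Ty
( a => bool ) => a => Ty
( a => bool ) => a => Base
( a => bool ) => a => unit

[Ty [Base ( [Ty [Base a] => [Ty [Base bool]]] )] => [Ty [Base a] => [Ty [Base unit]]]]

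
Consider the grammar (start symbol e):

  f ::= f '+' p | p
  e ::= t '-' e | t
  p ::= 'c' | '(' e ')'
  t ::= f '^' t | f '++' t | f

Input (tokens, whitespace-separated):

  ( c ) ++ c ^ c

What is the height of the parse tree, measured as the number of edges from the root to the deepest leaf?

8

[e [t [f [p ( [e [t [f [p c]]]] )]] ++ [t [f [p c]] ^ [t [f [p c]]]]]]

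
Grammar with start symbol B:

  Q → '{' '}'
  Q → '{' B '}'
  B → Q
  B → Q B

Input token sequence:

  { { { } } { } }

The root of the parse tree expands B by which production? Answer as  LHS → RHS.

[B [Q { [B [Q { [B [Q { }]] }] [B [Q { }]]] }]]

B → Q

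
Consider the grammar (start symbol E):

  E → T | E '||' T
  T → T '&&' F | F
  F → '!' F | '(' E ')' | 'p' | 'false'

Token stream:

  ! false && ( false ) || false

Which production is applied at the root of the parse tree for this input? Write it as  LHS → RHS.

[E [E [T [T [F ! [F false]]] && [F ( [E [T [F false]]] )]]] || [T [F false]]]

E → E '||' T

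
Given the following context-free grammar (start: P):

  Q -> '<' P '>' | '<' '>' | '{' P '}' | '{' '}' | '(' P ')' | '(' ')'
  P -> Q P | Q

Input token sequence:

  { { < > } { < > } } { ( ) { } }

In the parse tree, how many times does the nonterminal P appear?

8

[P [Q { [P [Q { [P [Q < >]] }] [P [Q { [P [Q < >]] }]]] }] [P [Q { [P [Q ( )] [P [Q { }]]] }]]]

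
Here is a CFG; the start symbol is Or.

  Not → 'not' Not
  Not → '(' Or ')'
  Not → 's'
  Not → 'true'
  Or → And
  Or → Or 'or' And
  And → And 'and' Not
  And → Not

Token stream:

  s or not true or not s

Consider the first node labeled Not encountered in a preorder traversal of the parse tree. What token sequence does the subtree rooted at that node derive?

[Or [Or [Or [And [Not s]]] or [And [Not not [Not true]]]] or [And [Not not [Not s]]]]

s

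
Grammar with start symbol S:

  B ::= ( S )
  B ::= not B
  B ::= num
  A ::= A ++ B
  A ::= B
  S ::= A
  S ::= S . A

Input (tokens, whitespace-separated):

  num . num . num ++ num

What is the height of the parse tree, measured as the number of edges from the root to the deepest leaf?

[S [S [S [A [B num]]] . [A [B num]]] . [A [A [B num]] ++ [B num]]]

5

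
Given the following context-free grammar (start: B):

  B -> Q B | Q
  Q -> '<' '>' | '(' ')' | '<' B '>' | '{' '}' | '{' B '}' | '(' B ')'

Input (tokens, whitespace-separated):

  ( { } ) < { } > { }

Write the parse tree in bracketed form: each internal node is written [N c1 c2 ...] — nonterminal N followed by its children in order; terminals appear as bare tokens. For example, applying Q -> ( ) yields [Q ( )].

[B [Q ( [B [Q { }]] )] [B [Q < [B [Q { }]] >] [B [Q { }]]]]

B
Q B
( B ) B
( Q ) B
( { } ) B
( { } ) Q B
( { } ) < B > B
( { } ) < Q > B
( { } ) < { } > B
( { } ) < { } > Q
( { } ) < { } > { }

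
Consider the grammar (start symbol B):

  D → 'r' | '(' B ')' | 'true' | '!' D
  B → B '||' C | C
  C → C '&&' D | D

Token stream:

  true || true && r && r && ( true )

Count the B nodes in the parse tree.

[B [B [C [D true]]] || [C [C [C [C [D true]] && [D r]] && [D r]] && [D ( [B [C [D true]]] )]]]

3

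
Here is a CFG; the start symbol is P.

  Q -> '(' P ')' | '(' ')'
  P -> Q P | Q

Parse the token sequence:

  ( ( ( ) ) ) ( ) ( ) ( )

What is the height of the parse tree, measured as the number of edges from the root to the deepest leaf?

6

[P [Q ( [P [Q ( [P [Q ( )]] )]] )] [P [Q ( )] [P [Q ( )] [P [Q ( )]]]]]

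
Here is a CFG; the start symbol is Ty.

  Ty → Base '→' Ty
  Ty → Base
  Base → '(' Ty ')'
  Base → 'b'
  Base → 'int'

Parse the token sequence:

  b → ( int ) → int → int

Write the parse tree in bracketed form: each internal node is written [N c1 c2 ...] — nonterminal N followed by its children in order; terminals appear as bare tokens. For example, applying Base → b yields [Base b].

[Ty [Base b] → [Ty [Base ( [Ty [Base int]] )] → [Ty [Base int] → [Ty [Base int]]]]]

Ty
Base → Ty
b → Ty
b → Base → Ty
b → ( Ty ) → Ty
b → ( Base ) → Ty
b → ( int ) → Ty
b → ( int ) → Base → Ty
b → ( int ) → int → Ty
b → ( int ) → int → Base
b → ( int ) → int → int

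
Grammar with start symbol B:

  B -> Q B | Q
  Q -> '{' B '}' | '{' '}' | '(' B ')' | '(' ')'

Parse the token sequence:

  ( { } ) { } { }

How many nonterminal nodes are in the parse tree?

[B [Q ( [B [Q { }]] )] [B [Q { }] [B [Q { }]]]]

8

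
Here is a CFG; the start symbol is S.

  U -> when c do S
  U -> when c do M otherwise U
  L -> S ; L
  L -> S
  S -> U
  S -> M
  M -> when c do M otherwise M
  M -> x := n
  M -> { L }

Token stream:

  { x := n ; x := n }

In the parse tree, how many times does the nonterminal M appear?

[S [M { [L [S [M x := n]] ; [L [S [M x := n]]]] }]]

3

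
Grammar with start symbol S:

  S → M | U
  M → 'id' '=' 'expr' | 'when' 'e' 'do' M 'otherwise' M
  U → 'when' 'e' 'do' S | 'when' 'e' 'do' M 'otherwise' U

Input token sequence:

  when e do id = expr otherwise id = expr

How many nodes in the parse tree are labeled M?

3

[S [M when e do [M id = expr] otherwise [M id = expr]]]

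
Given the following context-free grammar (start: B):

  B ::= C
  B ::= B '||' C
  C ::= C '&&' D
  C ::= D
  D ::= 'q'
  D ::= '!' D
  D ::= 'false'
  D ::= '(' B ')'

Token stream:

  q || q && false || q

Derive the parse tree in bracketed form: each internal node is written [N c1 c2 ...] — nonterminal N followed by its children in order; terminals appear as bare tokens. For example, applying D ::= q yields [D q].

B
B || C
B || C || C
C || C || C
D || C || C
q || C || C
q || C && D || C
q || D && D || C
q || q && D || C
q || q && false || C
q || q && false || D
q || q && false || q

[B [B [B [C [D q]]] || [C [C [D q]] && [D false]]] || [C [D q]]]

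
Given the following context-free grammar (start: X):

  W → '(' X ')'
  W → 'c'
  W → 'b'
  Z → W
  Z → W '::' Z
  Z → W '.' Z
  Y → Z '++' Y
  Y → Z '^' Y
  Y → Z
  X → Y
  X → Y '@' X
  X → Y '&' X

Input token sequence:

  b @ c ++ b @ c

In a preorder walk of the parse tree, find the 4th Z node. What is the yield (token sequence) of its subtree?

[X [Y [Z [W b]]] @ [X [Y [Z [W c]] ++ [Y [Z [W b]]]] @ [X [Y [Z [W c]]]]]]

c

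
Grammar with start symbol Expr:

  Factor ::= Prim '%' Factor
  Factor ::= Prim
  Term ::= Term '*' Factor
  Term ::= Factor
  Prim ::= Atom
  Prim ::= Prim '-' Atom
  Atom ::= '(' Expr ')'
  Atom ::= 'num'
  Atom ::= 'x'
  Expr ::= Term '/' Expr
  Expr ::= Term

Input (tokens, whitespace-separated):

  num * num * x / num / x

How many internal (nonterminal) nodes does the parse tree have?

23

[Expr [Term [Term [Term [Factor [Prim [Atom num]]]] * [Factor [Prim [Atom num]]]] * [Factor [Prim [Atom x]]]] / [Expr [Term [Factor [Prim [Atom num]]]] / [Expr [Term [Factor [Prim [Atom x]]]]]]]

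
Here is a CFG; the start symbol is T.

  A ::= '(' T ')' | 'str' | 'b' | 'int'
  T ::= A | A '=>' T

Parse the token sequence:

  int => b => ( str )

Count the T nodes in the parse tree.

4

[T [A int] => [T [A b] => [T [A ( [T [A str]] )]]]]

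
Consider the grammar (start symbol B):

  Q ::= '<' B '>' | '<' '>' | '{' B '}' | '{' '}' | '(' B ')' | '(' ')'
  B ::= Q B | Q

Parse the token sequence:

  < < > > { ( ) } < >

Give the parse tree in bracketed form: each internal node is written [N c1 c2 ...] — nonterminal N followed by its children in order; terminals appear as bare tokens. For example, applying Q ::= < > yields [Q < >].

B
Q B
< B > B
< Q > B
< < > > B
< < > > Q B
< < > > { B } B
< < > > { Q } B
< < > > { ( ) } B
< < > > { ( ) } Q
< < > > { ( ) } < >

[B [Q < [B [Q < >]] >] [B [Q { [B [Q ( )]] }] [B [Q < >]]]]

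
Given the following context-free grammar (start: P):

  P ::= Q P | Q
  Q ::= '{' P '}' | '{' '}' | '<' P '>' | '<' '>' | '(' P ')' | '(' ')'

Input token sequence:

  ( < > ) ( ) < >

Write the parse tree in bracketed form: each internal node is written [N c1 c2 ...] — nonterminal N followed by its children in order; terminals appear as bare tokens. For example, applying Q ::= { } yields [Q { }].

P
Q P
( P ) P
( Q ) P
( < > ) P
( < > ) Q P
( < > ) ( ) P
( < > ) ( ) Q
( < > ) ( ) < >

[P [Q ( [P [Q < >]] )] [P [Q ( )] [P [Q < >]]]]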